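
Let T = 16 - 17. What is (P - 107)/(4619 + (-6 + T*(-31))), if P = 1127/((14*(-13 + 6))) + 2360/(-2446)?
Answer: -292211/11359224 ≈ -0.025725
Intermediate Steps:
T = -1
P = -30489/2446 (P = 1127/((14*(-7))) + 2360*(-1/2446) = 1127/(-98) - 1180/1223 = 1127*(-1/98) - 1180/1223 = -23/2 - 1180/1223 = -30489/2446 ≈ -12.465)
(P - 107)/(4619 + (-6 + T*(-31))) = (-30489/2446 - 107)/(4619 + (-6 - 1*(-31))) = -292211/(2446*(4619 + (-6 + 31))) = -292211/(2446*(4619 + 25)) = -292211/2446/4644 = -292211/2446*1/4644 = -292211/11359224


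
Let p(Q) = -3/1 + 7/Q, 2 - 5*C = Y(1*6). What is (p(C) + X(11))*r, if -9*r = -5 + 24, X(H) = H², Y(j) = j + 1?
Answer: -703/3 ≈ -234.33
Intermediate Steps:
Y(j) = 1 + j
C = -1 (C = ⅖ - (1 + 1*6)/5 = ⅖ - (1 + 6)/5 = ⅖ - ⅕*7 = ⅖ - 7/5 = -1)
p(Q) = -3 + 7/Q (p(Q) = -3*1 + 7/Q = -3 + 7/Q)
r = -19/9 (r = -(-5 + 24)/9 = -⅑*19 = -19/9 ≈ -2.1111)
(p(C) + X(11))*r = ((-3 + 7/(-1)) + 11²)*(-19/9) = ((-3 + 7*(-1)) + 121)*(-19/9) = ((-3 - 7) + 121)*(-19/9) = (-10 + 121)*(-19/9) = 111*(-19/9) = -703/3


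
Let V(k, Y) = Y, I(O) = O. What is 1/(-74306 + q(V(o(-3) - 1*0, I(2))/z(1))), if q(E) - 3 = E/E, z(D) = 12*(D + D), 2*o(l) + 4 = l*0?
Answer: -1/74302 ≈ -1.3459e-5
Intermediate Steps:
o(l) = -2 (o(l) = -2 + (l*0)/2 = -2 + (1/2)*0 = -2 + 0 = -2)
z(D) = 24*D (z(D) = 12*(2*D) = 24*D)
q(E) = 4 (q(E) = 3 + E/E = 3 + 1 = 4)
1/(-74306 + q(V(o(-3) - 1*0, I(2))/z(1))) = 1/(-74306 + 4) = 1/(-74302) = -1/74302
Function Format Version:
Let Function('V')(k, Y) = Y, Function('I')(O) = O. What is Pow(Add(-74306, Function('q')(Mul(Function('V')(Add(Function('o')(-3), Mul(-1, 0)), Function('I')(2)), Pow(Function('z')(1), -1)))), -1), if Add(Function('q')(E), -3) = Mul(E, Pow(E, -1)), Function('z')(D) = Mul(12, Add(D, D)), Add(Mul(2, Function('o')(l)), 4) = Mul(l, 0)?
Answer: Rational(-1, 74302) ≈ -1.3459e-5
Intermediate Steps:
Function('o')(l) = -2 (Function('o')(l) = Add(-2, Mul(Rational(1, 2), Mul(l, 0))) = Add(-2, Mul(Rational(1, 2), 0)) = Add(-2, 0) = -2)
Function('z')(D) = Mul(24, D) (Function('z')(D) = Mul(12, Mul(2, D)) = Mul(24, D))
Function('q')(E) = 4 (Function('q')(E) = Add(3, Mul(E, Pow(E, -1))) = Add(3, 1) = 4)
Pow(Add(-74306, Function('q')(Mul(Function('V')(Add(Function('o')(-3), Mul(-1, 0)), Function('I')(2)), Pow(Function('z')(1), -1)))), -1) = Pow(Add(-74306, 4), -1) = Pow(-74302, -1) = Rational(-1, 74302)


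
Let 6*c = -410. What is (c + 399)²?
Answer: 984064/9 ≈ 1.0934e+5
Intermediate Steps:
c = -205/3 (c = (⅙)*(-410) = -205/3 ≈ -68.333)
(c + 399)² = (-205/3 + 399)² = (992/3)² = 984064/9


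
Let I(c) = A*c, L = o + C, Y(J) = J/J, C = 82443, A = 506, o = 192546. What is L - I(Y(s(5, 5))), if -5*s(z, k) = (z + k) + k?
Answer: 274483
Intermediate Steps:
s(z, k) = -2*k/5 - z/5 (s(z, k) = -((z + k) + k)/5 = -((k + z) + k)/5 = -(z + 2*k)/5 = -2*k/5 - z/5)
Y(J) = 1
L = 274989 (L = 192546 + 82443 = 274989)
I(c) = 506*c
L - I(Y(s(5, 5))) = 274989 - 506 = 274483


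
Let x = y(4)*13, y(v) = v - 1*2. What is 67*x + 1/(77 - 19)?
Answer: 101037/58 ≈ 1742.0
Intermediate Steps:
y(v) = -2 + v (y(v) = v - 2 = -2 + v)
x = 26 (x = (-2 + 4)*13 = 2*13 = 26)
67*x + 1/(77 - 19) = 67*26 + 1/(77 - 19) = 1742 + 1/58 = 101037/58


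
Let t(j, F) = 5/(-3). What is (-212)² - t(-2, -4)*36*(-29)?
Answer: 43204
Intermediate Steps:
t(j, F) = -5/3 (t(j, F) = 5*(-⅓) = -5/3)
(-212)² - t(-2, -4)*36*(-29) = (-212)² - (-5/3*36)*(-29) = 44944 - (-60)*(-29) = 44944 - 1*1740 = 44944 - 1740 = 43204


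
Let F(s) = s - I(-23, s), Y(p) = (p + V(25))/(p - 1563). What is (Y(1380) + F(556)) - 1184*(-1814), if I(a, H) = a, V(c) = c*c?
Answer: 393146960/183 ≈ 2.1483e+6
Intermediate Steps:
V(c) = c²
Y(p) = (625 + p)/(-1563 + p) (Y(p) = (p + 25²)/(p - 1563) = (p + 625)/(-1563 + p) = (625 + p)/(-1563 + p))
F(s) = 23 + s (F(s) = s - 1*(-23) = s + 23 = 23 + s)
(Y(1380) + F(556)) - 1184*(-1814) = ((625 + 1380)/(-1563 + 1380) + (23 + 556)) - 1184*(-1814) = (2005/(-183) + 579) + 2147776 = (-1/183*2005 + 579) + 2147776 = (-2005/183 + 579) + 2147776 = 103952/183 + 2147776 = 393146960/183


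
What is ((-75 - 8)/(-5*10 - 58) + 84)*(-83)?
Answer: -759865/108 ≈ -7035.8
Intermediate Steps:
((-75 - 8)/(-5*10 - 58) + 84)*(-83) = (-83/(-50 - 58) + 84)*(-83) = (-83/(-108) + 84)*(-83) = (-83*(-1/108) + 84)*(-83) = (83/108 + 84)*(-83) = (9155/108)*(-83) = -759865/108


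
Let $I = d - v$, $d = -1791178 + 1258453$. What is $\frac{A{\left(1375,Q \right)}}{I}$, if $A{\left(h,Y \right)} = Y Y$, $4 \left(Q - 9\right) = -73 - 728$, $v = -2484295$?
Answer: $\frac{117045}{6245024} \approx 0.018742$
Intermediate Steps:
$d = -532725$
$Q = - \frac{765}{4}$ ($Q = 9 + \frac{-73 - 728}{4} = 9 + \frac{1}{4} \left(-801\right) = 9 - \frac{801}{4} = - \frac{765}{4} \approx -191.25$)
$A{\left(h,Y \right)} = Y^{2}$
$I = 1951570$ ($I = -532725 - -2484295 = -532725 + 2484295 = 1951570$)
$\frac{A{\left(1375,Q \right)}}{I} = \frac{\left(- \frac{765}{4}\right)^{2}}{1951570} = \frac{585225}{16} \cdot \frac{1}{1951570} = \frac{117045}{6245024}$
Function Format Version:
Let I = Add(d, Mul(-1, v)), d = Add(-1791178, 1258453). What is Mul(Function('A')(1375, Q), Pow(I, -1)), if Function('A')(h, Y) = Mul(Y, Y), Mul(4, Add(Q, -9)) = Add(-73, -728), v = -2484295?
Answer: Rational(117045, 6245024) ≈ 0.018742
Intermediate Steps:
d = -532725
Q = Rational(-765, 4) (Q = Add(9, Mul(Rational(1, 4), Add(-73, -728))) = Add(9, Mul(Rational(1, 4), -801)) = Add(9, Rational(-801, 4)) = Rational(-765, 4) ≈ -191.25)
Function('A')(h, Y) = Pow(Y, 2)
I = 1951570 (I = Add(-532725, Mul(-1, -2484295)) = Add(-532725, 2484295) = 1951570)
Mul(Function('A')(1375, Q), Pow(I, -1)) = Mul(Pow(Rational(-765, 4), 2), Pow(1951570, -1)) = Mul(Rational(585225, 16), Rational(1, 1951570)) = Rational(117045, 6245024)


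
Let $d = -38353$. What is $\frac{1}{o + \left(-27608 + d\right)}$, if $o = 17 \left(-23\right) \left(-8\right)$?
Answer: $- \frac{1}{62833} \approx -1.5915 \cdot 10^{-5}$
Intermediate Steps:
$o = 3128$ ($o = \left(-391\right) \left(-8\right) = 3128$)
$\frac{1}{o + \left(-27608 + d\right)} = \frac{1}{3128 - 65961} = \frac{1}{-62833} = - \frac{1}{62833}$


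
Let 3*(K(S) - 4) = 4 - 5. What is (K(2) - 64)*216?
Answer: -13032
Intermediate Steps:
K(S) = 11/3 (K(S) = 4 + (4 - 5)/3 = 4 + (⅓)*(-1) = 4 - ⅓ = 11/3)
(K(2) - 64)*216 = (11/3 - 64)*216 = -181/3*216 = -13032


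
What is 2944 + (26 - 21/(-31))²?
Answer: 3513113/961 ≈ 3655.7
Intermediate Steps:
2944 + (26 - 21/(-31))² = 2944 + (26 - 21*(-1/31))² = 2944 + (26 + 21/31)² = 2944 + (827/31)² = 2944 + 683929/961 = 3513113/961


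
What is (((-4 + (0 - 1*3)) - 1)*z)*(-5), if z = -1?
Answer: -40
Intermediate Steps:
(((-4 + (0 - 1*3)) - 1)*z)*(-5) = (((-4 + (0 - 1*3)) - 1)*(-1))*(-5) = (((-4 + (0 - 3)) - 1)*(-1))*(-5) = (((-4 - 3) - 1)*(-1))*(-5) = ((-7 - 1)*(-1))*(-5) = -8*(-1)*(-5) = 8*(-5) = -40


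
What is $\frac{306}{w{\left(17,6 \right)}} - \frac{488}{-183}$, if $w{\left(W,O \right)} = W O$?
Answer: $\frac{17}{3} \approx 5.6667$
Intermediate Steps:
$w{\left(W,O \right)} = O W$
$\frac{306}{w{\left(17,6 \right)}} - \frac{488}{-183} = \frac{306}{6 \cdot 17} - \frac{488}{-183} = \frac{306}{102} - - \frac{8}{3} = 306 \cdot \frac{1}{102} + \frac{8}{3} = 3 + \frac{8}{3} = \frac{17}{3}$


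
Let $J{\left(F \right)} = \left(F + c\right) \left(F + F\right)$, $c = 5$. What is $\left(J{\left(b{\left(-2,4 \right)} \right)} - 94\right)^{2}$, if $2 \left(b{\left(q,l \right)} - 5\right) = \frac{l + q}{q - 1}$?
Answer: $\frac{1156}{81} \approx 14.272$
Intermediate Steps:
$b{\left(q,l \right)} = 5 + \frac{l + q}{2 \left(-1 + q\right)}$ ($b{\left(q,l \right)} = 5 + \frac{\left(l + q\right) \frac{1}{q - 1}}{2} = 5 + \frac{\left(l + q\right) \frac{1}{-1 + q}}{2} = 5 + \frac{\frac{1}{-1 + q} \left(l + q\right)}{2} = 5 + \frac{l + q}{2 \left(-1 + q\right)}$)
$J{\left(F \right)} = 2 F \left(5 + F\right)$ ($J{\left(F \right)} = \left(F + 5\right) \left(F + F\right) = \left(5 + F\right) 2 F = 2 F \left(5 + F\right)$)
$\left(J{\left(b{\left(-2,4 \right)} \right)} - 94\right)^{2} = \left(2 \frac{-10 + 4 + 11 \left(-2\right)}{2 \left(-1 - 2\right)} \left(5 + \frac{-10 + 4 + 11 \left(-2\right)}{2 \left(-1 - 2\right)}\right) - 94\right)^{2} = \left(2 \frac{-10 + 4 - 22}{2 \left(-3\right)} \left(5 + \frac{-10 + 4 - 22}{2 \left(-3\right)}\right) - 94\right)^{2} = \left(2 \cdot \frac{1}{2} \left(- \frac{1}{3}\right) \left(-28\right) \left(5 + \frac{1}{2} \left(- \frac{1}{3}\right) \left(-28\right)\right) - 94\right)^{2} = \left(2 \cdot \frac{14}{3} \left(5 + \frac{14}{3}\right) - 94\right)^{2} = \left(2 \cdot \frac{14}{3} \cdot \frac{29}{3} - 94\right)^{2} = \left(\frac{812}{9} - 94\right)^{2} = \left(- \frac{34}{9}\right)^{2} = \frac{1156}{81}$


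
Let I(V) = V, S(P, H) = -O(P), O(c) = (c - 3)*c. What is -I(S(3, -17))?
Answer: 0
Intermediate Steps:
O(c) = c*(-3 + c) (O(c) = (-3 + c)*c = c*(-3 + c))
S(P, H) = -P*(-3 + P)
-I(S(3, -17)) = -3*(3 - 1*3) = -3*(3 - 3) = -3*0 = -1*0 = 0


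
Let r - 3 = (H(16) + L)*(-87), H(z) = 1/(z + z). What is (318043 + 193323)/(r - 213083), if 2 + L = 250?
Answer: -16363712/7509079 ≈ -2.1792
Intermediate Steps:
H(z) = 1/(2*z)
L = 248 (L = -2 + 250 = 248)
r = -690423/32 (r = 3 + ((½)/16 + 248)*(-87) = 3 + ((½)*(1/16) + 248)*(-87) = 3 + (1/32 + 248)*(-87) = 3 + (7937/32)*(-87) = 3 - 690519/32 = -690423/32 ≈ -21576.)
(318043 + 193323)/(r - 213083) = (318043 + 193323)/(-690423/32 - 213083) = 511366/(-7509079/32) = 511366*(-32/7509079) = -16363712/7509079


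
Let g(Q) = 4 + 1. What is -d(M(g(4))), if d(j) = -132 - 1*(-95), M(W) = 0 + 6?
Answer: 37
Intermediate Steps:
g(Q) = 5
M(W) = 6
d(j) = -37 (d(j) = -132 + 95 = -37)
-d(M(g(4))) = -1*(-37) = 37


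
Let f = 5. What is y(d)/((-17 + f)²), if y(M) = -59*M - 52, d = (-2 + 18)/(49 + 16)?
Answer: -1081/2340 ≈ -0.46197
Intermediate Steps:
d = 16/65 ≈ 0.24615
y(M) = -52 - 59*M
y(d)/((-17 + f)²) = (-52 - 59*16/65)/((-17 + 5)²) = (-52 - 944/65)/((-12)²) = -4324/65/144 = -4324/65*1/144 = -1081/2340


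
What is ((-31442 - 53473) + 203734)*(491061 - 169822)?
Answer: 38169296741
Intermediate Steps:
((-31442 - 53473) + 203734)*(491061 - 169822) = (-84915 + 203734)*321239 = 118819*321239 = 38169296741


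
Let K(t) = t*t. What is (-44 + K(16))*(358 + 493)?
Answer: 180412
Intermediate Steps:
K(t) = t**2
(-44 + K(16))*(358 + 493) = (-44 + 16**2)*(358 + 493) = (-44 + 256)*851 = 212*851 = 180412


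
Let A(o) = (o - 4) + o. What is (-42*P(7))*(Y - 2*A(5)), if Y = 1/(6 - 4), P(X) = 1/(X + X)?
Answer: 69/2 ≈ 34.500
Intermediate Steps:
A(o) = -4 + 2*o (A(o) = (-4 + o) + o = -4 + 2*o)
P(X) = 1/(2*X)
Y = ½ (Y = 1/2 = ½ ≈ 0.50000)
(-42*P(7))*(Y - 2*A(5)) = (-21/7)*(½ - 2*(-4 + 2*5)) = (-21/7)*(½ - 2*(-4 + 10)) = (-42*1/14)*(½ - 2*6) = -3*(½ - 12) = -3*(-23/2) = 69/2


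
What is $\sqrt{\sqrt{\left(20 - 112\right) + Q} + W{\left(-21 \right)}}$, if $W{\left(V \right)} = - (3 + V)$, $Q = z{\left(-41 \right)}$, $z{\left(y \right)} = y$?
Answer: $\sqrt{18 + i \sqrt{133}} \approx 4.4372 + 1.2995 i$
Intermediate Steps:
$Q = -41$
$W{\left(V \right)} = -3 - V$
$\sqrt{\sqrt{\left(20 - 112\right) + Q} + W{\left(-21 \right)}} = \sqrt{\sqrt{\left(20 - 112\right) - 41} - -18} = \sqrt{\sqrt{\left(20 - 112\right) - 41} + \left(-3 + 21\right)} = \sqrt{\sqrt{-92 - 41} + 18} = \sqrt{\sqrt{-133} + 18} = \sqrt{i \sqrt{133} + 18} = \sqrt{18 + i \sqrt{133}}$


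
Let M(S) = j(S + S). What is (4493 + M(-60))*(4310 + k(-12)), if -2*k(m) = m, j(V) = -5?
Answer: 19370208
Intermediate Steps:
k(m) = -m/2
M(S) = -5
(4493 + M(-60))*(4310 + k(-12)) = (4493 - 5)*(4310 - 1/2*(-12)) = 4488*(4310 + 6) = 4488*4316 = 19370208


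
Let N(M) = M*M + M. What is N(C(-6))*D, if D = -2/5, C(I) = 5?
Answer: -12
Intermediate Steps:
D = -2/5 (D = -2*1/5 = -2/5 ≈ -0.40000)
N(M) = M + M**2 (N(M) = M**2 + M = M + M**2)
N(C(-6))*D = (5*(1 + 5))*(-2/5) = (5*6)*(-2/5) = 30*(-2/5) = -12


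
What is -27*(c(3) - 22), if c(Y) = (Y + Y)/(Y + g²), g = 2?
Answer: 3996/7 ≈ 570.86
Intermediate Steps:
c(Y) = 2*Y/(4 + Y) (c(Y) = (Y + Y)/(Y + 2²) = (2*Y)/(Y + 4) = (2*Y)/(4 + Y) = 2*Y/(4 + Y))
-27*(c(3) - 22) = -27*(2*3/(4 + 3) - 22) = -27*(2*3/7 - 22) = -27*(2*3*(⅐) - 22) = -27*(6/7 - 22) = -27*(-148/7) = 3996/7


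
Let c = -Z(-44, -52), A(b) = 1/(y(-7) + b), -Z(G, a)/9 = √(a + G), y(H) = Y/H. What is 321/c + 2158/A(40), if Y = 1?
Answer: 602082/7 - 107*I*√6/72 ≈ 86012.0 - 3.6402*I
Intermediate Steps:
y(H) = 1/H
Z(G, a) = -9*√(G + a) (Z(G, a) = -9*√(a + G) = -9*√(G + a))
A(b) = 1/(-⅐ + b) (A(b) = 1/(1/(-7) + b) = 1/(-⅐ + b))
c = 36*I*√6 (c = -(-9)*√(-44 - 52) = -(-9)*√(-96) = -(-9)*4*I*√6 = -(-36)*I*√6 = 36*I*√6 ≈ 88.182*I)
321/c + 2158/A(40) = 321/((36*I*√6)) + 2158/((7/(-1 + 7*40))) = 321*(-I*√6/216) + 2158/((7/(-1 + 280))) = -107*I*√6/72 + 2158/((7/279)) = -107*I*√6/72 + 2158/((7*(1/279))) = -107*I*√6/72 + 2158/(7/279) = -107*I*√6/72 + 2158*(279/7) = -107*I*√6/72 + 602082/7 = 602082/7 - 107*I*√6/72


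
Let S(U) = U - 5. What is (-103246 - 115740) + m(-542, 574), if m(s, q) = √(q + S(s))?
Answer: -218986 + 3*√3 ≈ -2.1898e+5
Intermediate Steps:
S(U) = -5 + U
m(s, q) = √(-5 + q + s) (m(s, q) = √(q + (-5 + s)) = √(-5 + q + s))
(-103246 - 115740) + m(-542, 574) = (-103246 - 115740) + √(-5 + 574 - 542) = -218986 + √27 = -218986 + 3*√3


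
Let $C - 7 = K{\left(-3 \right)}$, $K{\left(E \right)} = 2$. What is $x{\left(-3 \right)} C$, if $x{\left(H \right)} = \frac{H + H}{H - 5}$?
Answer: $\frac{27}{4} \approx 6.75$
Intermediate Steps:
$C = 9$ ($C = 7 + 2 = 9$)
$x{\left(H \right)} = \frac{2 H}{-5 + H}$
$x{\left(-3 \right)} C = 2 \left(-3\right) \frac{1}{-5 - 3} \cdot 9 = 2 \left(-3\right) \frac{1}{-8} \cdot 9 = 2 \left(-3\right) \left(- \frac{1}{8}\right) 9 = \frac{3}{4} \cdot 9 = \frac{27}{4}$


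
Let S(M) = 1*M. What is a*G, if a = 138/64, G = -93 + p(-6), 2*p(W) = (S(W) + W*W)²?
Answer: 24633/32 ≈ 769.78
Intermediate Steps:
S(M) = M
p(W) = (W + W²)²/2 (p(W) = (W + W*W)²/2 = (W + W²)²/2)
G = 357 (G = -93 + (½)*(-6)²*(1 - 6)² = -93 + (½)*36*(-5)² = -93 + (½)*36*25 = -93 + 450 = 357)
a = 69/32 (a = 138*(1/64) = 69/32 ≈ 2.1563)
a*G = (69/32)*357 = 24633/32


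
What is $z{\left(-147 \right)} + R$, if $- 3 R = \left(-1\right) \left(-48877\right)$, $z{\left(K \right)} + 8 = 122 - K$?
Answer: $- \frac{48094}{3} \approx -16031.0$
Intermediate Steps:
$z{\left(K \right)} = 114 - K$ ($z{\left(K \right)} = -8 - \left(-122 + K\right) = 114 - K$)
$R = - \frac{48877}{3}$ ($R = - \frac{\left(-1\right) \left(-48877\right)}{3} = \left(- \frac{1}{3}\right) 48877 = - \frac{48877}{3} \approx -16292.0$)
$z{\left(-147 \right)} + R = \left(114 - -147\right) - \frac{48877}{3} = \left(114 + 147\right) - \frac{48877}{3} = 261 - \frac{48877}{3} = - \frac{48094}{3}$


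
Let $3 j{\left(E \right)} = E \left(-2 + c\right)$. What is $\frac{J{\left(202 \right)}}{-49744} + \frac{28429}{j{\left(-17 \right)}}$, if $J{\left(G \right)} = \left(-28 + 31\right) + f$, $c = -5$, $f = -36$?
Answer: $\frac{4242520455}{5919536} \approx 716.7$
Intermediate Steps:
$J{\left(G \right)} = -33$ ($J{\left(G \right)} = \left(-28 + 31\right) - 36 = 3 - 36 = -33$)
$j{\left(E \right)} = - \frac{7 E}{3}$ ($j{\left(E \right)} = \frac{E \left(-2 - 5\right)}{3} = \frac{E \left(-7\right)}{3} = \frac{\left(-7\right) E}{3} = - \frac{7 E}{3}$)
$\frac{J{\left(202 \right)}}{-49744} + \frac{28429}{j{\left(-17 \right)}} = - \frac{33}{-49744} + \frac{28429}{\left(- \frac{7}{3}\right) \left(-17\right)} = \left(-33\right) \left(- \frac{1}{49744}\right) + \frac{28429}{\frac{119}{3}} = \frac{33}{49744} + 28429 \cdot \frac{3}{119} = \frac{33}{49744} + \frac{85287}{119} = \frac{4242520455}{5919536}$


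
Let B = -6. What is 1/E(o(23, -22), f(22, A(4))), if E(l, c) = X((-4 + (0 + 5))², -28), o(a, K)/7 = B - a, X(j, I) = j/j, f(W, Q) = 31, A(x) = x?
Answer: 1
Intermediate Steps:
X(j, I) = 1
o(a, K) = -42 - 7*a (o(a, K) = 7*(-6 - a) = -42 - 7*a)
E(l, c) = 1
1/E(o(23, -22), f(22, A(4))) = 1/1 = 1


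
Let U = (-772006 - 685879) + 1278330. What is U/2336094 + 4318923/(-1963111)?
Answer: -10441896502367/4586011828434 ≈ -2.2769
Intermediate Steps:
U = -179555 (U = -1457885 + 1278330 = -179555)
U/2336094 + 4318923/(-1963111) = -179555/2336094 + 4318923/(-1963111) = -179555*1/2336094 + 4318923*(-1/1963111) = -179555/2336094 - 4318923/1963111 = -10441896502367/4586011828434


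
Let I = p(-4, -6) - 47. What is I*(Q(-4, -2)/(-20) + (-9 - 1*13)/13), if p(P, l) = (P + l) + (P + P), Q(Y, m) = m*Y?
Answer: 136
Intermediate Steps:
Q(Y, m) = Y*m
p(P, l) = l + 3*P (p(P, l) = (P + l) + 2*P = l + 3*P)
I = -65 (I = (-6 + 3*(-4)) - 47 = (-6 - 12) - 47 = -18 - 47 = -65)
I*(Q(-4, -2)/(-20) + (-9 - 1*13)/13) = -65*(-4*(-2)/(-20) + (-9 - 1*13)/13) = -65*(8*(-1/20) + (-9 - 13)*(1/13)) = -65*(-⅖ - 22*1/13) = -65*(-⅖ - 22/13) = -65*(-136/65) = 136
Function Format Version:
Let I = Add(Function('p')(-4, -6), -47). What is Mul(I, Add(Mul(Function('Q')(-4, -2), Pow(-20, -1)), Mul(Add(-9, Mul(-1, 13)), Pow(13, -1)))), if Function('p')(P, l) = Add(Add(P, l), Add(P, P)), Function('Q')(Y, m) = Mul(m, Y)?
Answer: 136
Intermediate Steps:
Function('Q')(Y, m) = Mul(Y, m)
Function('p')(P, l) = Add(l, Mul(3, P)) (Function('p')(P, l) = Add(Add(P, l), Mul(2, P)) = Add(l, Mul(3, P)))
I = -65 (I = Add(Add(-6, Mul(3, -4)), -47) = Add(Add(-6, -12), -47) = Add(-18, -47) = -65)
Mul(I, Add(Mul(Function('Q')(-4, -2), Pow(-20, -1)), Mul(Add(-9, Mul(-1, 13)), Pow(13, -1)))) = Mul(-65, Add(Mul(Mul(-4, -2), Pow(-20, -1)), Mul(Add(-9, Mul(-1, 13)), Pow(13, -1)))) = Mul(-65, Add(Mul(8, Rational(-1, 20)), Mul(Add(-9, -13), Rational(1, 13)))) = Mul(-65, Add(Rational(-2, 5), Mul(-22, Rational(1, 13)))) = Mul(-65, Add(Rational(-2, 5), Rational(-22, 13))) = Mul(-65, Rational(-136, 65)) = 136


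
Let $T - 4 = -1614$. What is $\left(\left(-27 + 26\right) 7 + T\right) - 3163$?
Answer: $-4780$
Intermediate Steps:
$T = -1610$ ($T = 4 - 1614 = -1610$)
$\left(\left(-27 + 26\right) 7 + T\right) - 3163 = \left(\left(-27 + 26\right) 7 - 1610\right) - 3163 = \left(\left(-1\right) 7 - 1610\right) - 3163 = \left(-7 - 1610\right) - 3163 = -1617 - 3163 = -4780$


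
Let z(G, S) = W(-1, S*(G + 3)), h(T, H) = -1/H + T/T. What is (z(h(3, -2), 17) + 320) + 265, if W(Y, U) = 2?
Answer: 587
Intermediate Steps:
h(T, H) = 1 - 1/H (h(T, H) = -1/H + 1 = 1 - 1/H)
z(G, S) = 2
(z(h(3, -2), 17) + 320) + 265 = (2 + 320) + 265 = 322 + 265 = 587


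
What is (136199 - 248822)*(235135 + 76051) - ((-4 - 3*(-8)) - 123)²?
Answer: -35046711487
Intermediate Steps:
(136199 - 248822)*(235135 + 76051) - ((-4 - 3*(-8)) - 123)² = -112623*311186 - ((-4 + 24) - 123)² = -35046700878 - (20 - 123)² = -35046700878 - 1*(-103)² = -35046700878 - 1*10609 = -35046700878 - 10609 = -35046711487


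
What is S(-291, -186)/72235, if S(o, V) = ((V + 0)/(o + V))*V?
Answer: -3844/3828455 ≈ -0.0010041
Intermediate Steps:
S(o, V) = V²/(V + o) (S(o, V) = (V/(V + o))*V = V²/(V + o))
S(-291, -186)/72235 = ((-186)²/(-186 - 291))/72235 = (34596/(-477))*(1/72235) = (34596*(-1/477))*(1/72235) = -3844/53*1/72235 = -3844/3828455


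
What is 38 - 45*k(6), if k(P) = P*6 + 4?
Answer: -1762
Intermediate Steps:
k(P) = 4 + 6*P (k(P) = 6*P + 4 = 4 + 6*P)
38 - 45*k(6) = 38 - 45*(4 + 6*6) = 38 - 45*(4 + 36) = 38 - 45*40 = 38 - 1800 = -1762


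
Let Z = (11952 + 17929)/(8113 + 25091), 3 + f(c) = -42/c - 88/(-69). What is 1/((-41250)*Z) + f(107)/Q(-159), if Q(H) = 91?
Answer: -459260524661/19717145930625 ≈ -0.023292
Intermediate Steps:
f(c) = -119/69 - 42/c (f(c) = -3 + (-42/c - 88/(-69)) = -3 + (-42/c - 88*(-1/69)) = -3 + (-42/c + 88/69) = -3 + (88/69 - 42/c) = -119/69 - 42/c)
Z = 29881/33204 ≈ 0.89992
1/((-41250)*Z) + f(107)/Q(-159) = 1/((-41250)*(29881/33204)) + (-119/69 - 42/107)/91 = -1/41250*33204/29881 + (-119/69 - 42*1/107)*(1/91) = -5534/205431875 + (-119/69 - 42/107)*(1/91) = -5534/205431875 - 15631/7383*1/91 = -5534/205431875 - 2233/95979 = -459260524661/19717145930625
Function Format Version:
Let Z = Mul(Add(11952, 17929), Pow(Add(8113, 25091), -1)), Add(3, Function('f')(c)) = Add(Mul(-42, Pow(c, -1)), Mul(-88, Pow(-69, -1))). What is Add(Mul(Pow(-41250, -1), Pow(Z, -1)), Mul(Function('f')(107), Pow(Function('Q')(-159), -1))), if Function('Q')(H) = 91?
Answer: Rational(-459260524661, 19717145930625) ≈ -0.023292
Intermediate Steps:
Function('f')(c) = Add(Rational(-119, 69), Mul(-42, Pow(c, -1))) (Function('f')(c) = Add(-3, Add(Mul(-42, Pow(c, -1)), Mul(-88, Pow(-69, -1)))) = Add(-3, Add(Mul(-42, Pow(c, -1)), Mul(-88, Rational(-1, 69)))) = Add(-3, Add(Mul(-42, Pow(c, -1)), Rational(88, 69))) = Add(-3, Add(Rational(88, 69), Mul(-42, Pow(c, -1)))) = Add(Rational(-119, 69), Mul(-42, Pow(c, -1))))
Z = Rational(29881, 33204) (Z = Mul(29881, Pow(33204, -1)) = Mul(29881, Rational(1, 33204)) = Rational(29881, 33204) ≈ 0.89992)
Add(Mul(Pow(-41250, -1), Pow(Z, -1)), Mul(Function('f')(107), Pow(Function('Q')(-159), -1))) = Add(Mul(Pow(-41250, -1), Pow(Rational(29881, 33204), -1)), Mul(Add(Rational(-119, 69), Mul(-42, Pow(107, -1))), Pow(91, -1))) = Add(Mul(Rational(-1, 41250), Rational(33204, 29881)), Mul(Add(Rational(-119, 69), Mul(-42, Rational(1, 107))), Rational(1, 91))) = Add(Rational(-5534, 205431875), Mul(Add(Rational(-119, 69), Rational(-42, 107)), Rational(1, 91))) = Add(Rational(-5534, 205431875), Mul(Rational(-15631, 7383), Rational(1, 91))) = Add(Rational(-5534, 205431875), Rational(-2233, 95979)) = Rational(-459260524661, 19717145930625)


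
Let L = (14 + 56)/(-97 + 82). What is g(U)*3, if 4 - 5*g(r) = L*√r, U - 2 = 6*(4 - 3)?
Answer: 12/5 + 28*√2/5 ≈ 10.320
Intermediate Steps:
L = -14/3 (L = 70/(-15) = 70*(-1/15) = -14/3 ≈ -4.6667)
U = 8 (U = 2 + 6*(4 - 3) = 2 + 6*1 = 2 + 6 = 8)
g(r) = ⅘ + 14*√r/15 (g(r) = ⅘ - (-14)*√r/15 = ⅘ + 14*√r/15)
g(U)*3 = (⅘ + 14*√8/15)*3 = (⅘ + 14*(2*√2)/15)*3 = (⅘ + 28*√2/15)*3 = 12/5 + 28*√2/5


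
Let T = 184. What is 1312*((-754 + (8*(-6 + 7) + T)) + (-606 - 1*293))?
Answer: -1916832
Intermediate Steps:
1312*((-754 + (8*(-6 + 7) + T)) + (-606 - 1*293)) = 1312*((-754 + (8*(-6 + 7) + 184)) + (-606 - 1*293)) = 1312*((-754 + (8*1 + 184)) + (-606 - 293)) = 1312*((-754 + (8 + 184)) - 899) = 1312*((-754 + 192) - 899) = 1312*(-562 - 899) = 1312*(-1461) = -1916832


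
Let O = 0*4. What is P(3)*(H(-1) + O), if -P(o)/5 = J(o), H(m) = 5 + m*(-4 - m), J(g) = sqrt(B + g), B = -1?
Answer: -40*sqrt(2) ≈ -56.569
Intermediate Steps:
J(g) = sqrt(-1 + g)
P(o) = -5*sqrt(-1 + o)
O = 0
P(3)*(H(-1) + O) = (-5*sqrt(-1 + 3))*((5 - 1*(-1)**2 - 4*(-1)) + 0) = (-5*sqrt(2))*((5 - 1*1 + 4) + 0) = (-5*sqrt(2))*((5 - 1 + 4) + 0) = (-5*sqrt(2))*(8 + 0) = -5*sqrt(2)*8 = -40*sqrt(2)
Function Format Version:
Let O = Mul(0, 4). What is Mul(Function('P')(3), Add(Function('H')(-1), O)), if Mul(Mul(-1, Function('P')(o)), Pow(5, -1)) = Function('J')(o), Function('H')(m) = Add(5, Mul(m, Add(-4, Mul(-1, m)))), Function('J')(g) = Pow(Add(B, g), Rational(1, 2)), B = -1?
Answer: Mul(-40, Pow(2, Rational(1, 2))) ≈ -56.569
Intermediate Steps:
Function('J')(g) = Pow(Add(-1, g), Rational(1, 2))
Function('P')(o) = Mul(-5, Pow(Add(-1, o), Rational(1, 2)))
O = 0
Mul(Function('P')(3), Add(Function('H')(-1), O)) = Mul(Mul(-5, Pow(Add(-1, 3), Rational(1, 2))), Add(Add(5, Mul(-1, Pow(-1, 2)), Mul(-4, -1)), 0)) = Mul(Mul(-5, Pow(2, Rational(1, 2))), Add(Add(5, Mul(-1, 1), 4), 0)) = Mul(Mul(-5, Pow(2, Rational(1, 2))), Add(Add(5, -1, 4), 0)) = Mul(Mul(-5, Pow(2, Rational(1, 2))), Add(8, 0)) = Mul(Mul(-5, Pow(2, Rational(1, 2))), 8) = Mul(-40, Pow(2, Rational(1, 2)))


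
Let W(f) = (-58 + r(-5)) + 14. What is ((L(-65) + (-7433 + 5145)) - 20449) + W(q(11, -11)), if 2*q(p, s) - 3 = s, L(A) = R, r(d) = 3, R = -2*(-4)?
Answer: -22770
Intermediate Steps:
R = 8
L(A) = 8
q(p, s) = 3/2 + s/2
W(f) = -41 (W(f) = (-58 + 3) + 14 = -55 + 14 = -41)
((L(-65) + (-7433 + 5145)) - 20449) + W(q(11, -11)) = ((8 + (-7433 + 5145)) - 20449) - 41 = ((8 - 2288) - 20449) - 41 = (-2280 - 20449) - 41 = -22729 - 41 = -22770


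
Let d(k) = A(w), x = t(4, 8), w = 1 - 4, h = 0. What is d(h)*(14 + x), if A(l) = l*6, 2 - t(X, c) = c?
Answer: -144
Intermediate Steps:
t(X, c) = 2 - c
w = -3
x = -6 (x = 2 - 1*8 = 2 - 8 = -6)
A(l) = 6*l
d(k) = -18 (d(k) = 6*(-3) = -18)
d(h)*(14 + x) = -18*(14 - 6) = -18*8 = -144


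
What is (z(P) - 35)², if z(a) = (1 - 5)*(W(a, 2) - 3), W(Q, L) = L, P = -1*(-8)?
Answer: 961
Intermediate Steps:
P = 8
z(a) = 4 (z(a) = (1 - 5)*(2 - 3) = -4*(-1) = 4)
(z(P) - 35)² = (4 - 35)² = (-31)² = 961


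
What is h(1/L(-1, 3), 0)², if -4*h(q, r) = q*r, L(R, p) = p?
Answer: 0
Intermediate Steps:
h(q, r) = -q*r/4
h(1/L(-1, 3), 0)² = (-¼*0/3)² = (-¼*⅓*0)² = 0² = 0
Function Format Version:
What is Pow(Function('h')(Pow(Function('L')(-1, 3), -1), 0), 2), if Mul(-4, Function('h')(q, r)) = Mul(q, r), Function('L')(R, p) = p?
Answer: 0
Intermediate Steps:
Function('h')(q, r) = Mul(Rational(-1, 4), q, r) (Function('h')(q, r) = Mul(Rational(-1, 4), Mul(q, r)) = Mul(Rational(-1, 4), q, r))
Pow(Function('h')(Pow(Function('L')(-1, 3), -1), 0), 2) = Pow(Mul(Rational(-1, 4), Pow(3, -1), 0), 2) = Pow(Mul(Rational(-1, 4), Rational(1, 3), 0), 2) = Pow(0, 2) = 0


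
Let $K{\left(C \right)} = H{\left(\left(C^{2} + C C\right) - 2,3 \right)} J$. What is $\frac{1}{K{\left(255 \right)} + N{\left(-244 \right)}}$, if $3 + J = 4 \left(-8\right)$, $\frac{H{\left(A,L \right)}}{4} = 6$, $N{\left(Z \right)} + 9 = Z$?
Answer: $- \frac{1}{1093} \approx -0.00091491$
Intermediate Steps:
$N{\left(Z \right)} = -9 + Z$
$H{\left(A,L \right)} = 24$ ($H{\left(A,L \right)} = 4 \cdot 6 = 24$)
$J = -35$ ($J = -3 + 4 \left(-8\right) = -3 - 32 = -35$)
$K{\left(C \right)} = -840$ ($K{\left(C \right)} = 24 \left(-35\right) = -840$)
$\frac{1}{K{\left(255 \right)} + N{\left(-244 \right)}} = \frac{1}{-840 - 253} = \frac{1}{-1093} = - \frac{1}{1093}$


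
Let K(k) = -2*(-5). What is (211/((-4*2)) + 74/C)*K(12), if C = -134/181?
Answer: -338565/268 ≈ -1263.3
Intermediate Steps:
K(k) = 10
C = -134/181 (C = -134*1/181 = -134/181 ≈ -0.74033)
(211/((-4*2)) + 74/C)*K(12) = (211/((-4*2)) + 74/(-134/181))*10 = (211/(-8) + 74*(-181/134))*10 = (211*(-⅛) - 6697/67)*10 = (-211/8 - 6697/67)*10 = -67713/536*10 = -338565/268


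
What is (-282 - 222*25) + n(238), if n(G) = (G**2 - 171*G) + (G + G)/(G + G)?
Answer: 10115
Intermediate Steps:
n(G) = 1 + G**2 - 171*G (n(G) = (G**2 - 171*G) + (2*G)/((2*G)) = (G**2 - 171*G) + (2*G)*(1/(2*G)) = (G**2 - 171*G) + 1 = 1 + G**2 - 171*G)
(-282 - 222*25) + n(238) = (-282 - 222*25) + (1 + 238**2 - 171*238) = (-282 - 5550) + (1 + 56644 - 40698) = -5832 + 15947 = 10115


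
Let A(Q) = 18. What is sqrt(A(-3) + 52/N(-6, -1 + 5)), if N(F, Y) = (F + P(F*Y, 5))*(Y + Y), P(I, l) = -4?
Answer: sqrt(1735)/10 ≈ 4.1653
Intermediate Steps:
N(F, Y) = 2*Y*(-4 + F) (N(F, Y) = (F - 4)*(Y + Y) = (-4 + F)*(2*Y) = 2*Y*(-4 + F))
sqrt(A(-3) + 52/N(-6, -1 + 5)) = sqrt(18 + 52/((2*(-1 + 5)*(-4 - 6)))) = sqrt(18 + 52/((2*4*(-10)))) = sqrt(18 + 52/(-80)) = sqrt(18 + 52*(-1/80)) = sqrt(18 - 13/20) = sqrt(347/20) = sqrt(1735)/10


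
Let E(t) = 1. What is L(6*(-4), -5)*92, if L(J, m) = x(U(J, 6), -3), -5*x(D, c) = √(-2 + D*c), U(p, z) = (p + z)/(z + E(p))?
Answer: -184*√70/35 ≈ -43.984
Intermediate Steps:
U(p, z) = (p + z)/(1 + z) (U(p, z) = (p + z)/(z + 1) = (p + z)/(1 + z))
x(D, c) = -√(-2 + D*c)/5
L(J, m) = -√(-32/7 - 3*J/7)/5 (L(J, m) = -√(-2 + ((J + 6)/(1 + 6))*(-3))/5 = -√(-2 + ((6 + J)/7)*(-3))/5 = -√(-2 + (6/7 + J/7)*(-3))/5 = -√(-2 + (-18/7 - 3*J/7))/5 = -√(-32/7 - 3*J/7)/5)
L(6*(-4), -5)*92 = -√(-224 - 126*(-4))/35*92 = -√(-224 - 21*(-24))/35*92 = -√(-224 + 504)/35*92 = -2*√70/35*92 = -184*√70/35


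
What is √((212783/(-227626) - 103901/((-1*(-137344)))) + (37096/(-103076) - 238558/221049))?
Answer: 5*I*√191500170848472209817087988747719098/1236673874974715856 ≈ 1.7693*I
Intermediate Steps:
√((212783/(-227626) - 103901/((-1*(-137344)))) + (37096/(-103076) - 238558/221049)) = √((212783*(-1/227626) - 103901/137344) + (37096*(-1/103076) - 238558*1/221049)) = √((-212783/227626 - 103901*1/137344) + (-9274/25769 - 238558/221049)) = √((-212783/227626 - 103901/137344) - 8197409528/5696211681) = √(-26437518689/15631532672 - 8197409528/5696211681) = √(-278731777635633705025/89040518998179541632) = 5*I*√191500170848472209817087988747719098/1236673874974715856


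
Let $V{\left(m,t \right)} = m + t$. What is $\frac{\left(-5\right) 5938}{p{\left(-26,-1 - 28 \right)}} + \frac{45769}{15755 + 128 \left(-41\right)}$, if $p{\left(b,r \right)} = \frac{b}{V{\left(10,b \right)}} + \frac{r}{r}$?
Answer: $- \frac{50911459}{4503} \approx -11306.0$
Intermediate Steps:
$p{\left(b,r \right)} = 1 + \frac{b}{10 + b}$ ($p{\left(b,r \right)} = \frac{b}{10 + b} + \frac{r}{r} = \frac{b}{10 + b} + 1 = 1 + \frac{b}{10 + b}$)
$\frac{\left(-5\right) 5938}{p{\left(-26,-1 - 28 \right)}} + \frac{45769}{15755 + 128 \left(-41\right)} = \frac{\left(-5\right) 5938}{2 \frac{1}{10 - 26} \left(5 - 26\right)} + \frac{45769}{15755 + 128 \left(-41\right)} = - \frac{29690}{2 \frac{1}{-16} \left(-21\right)} + \frac{45769}{15755 - 5248} = - \frac{29690}{2 \left(- \frac{1}{16}\right) \left(-21\right)} + \frac{45769}{10507} = - \frac{29690}{\frac{21}{8}} + 45769 \cdot \frac{1}{10507} = \left(-29690\right) \frac{8}{21} + \frac{45769}{10507} = - \frac{237520}{21} + \frac{45769}{10507} = - \frac{50911459}{4503}$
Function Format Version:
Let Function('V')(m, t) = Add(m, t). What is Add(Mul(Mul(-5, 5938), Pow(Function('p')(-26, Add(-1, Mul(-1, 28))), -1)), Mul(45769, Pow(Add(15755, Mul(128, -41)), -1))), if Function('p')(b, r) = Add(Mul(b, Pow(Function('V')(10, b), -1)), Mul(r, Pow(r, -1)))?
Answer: Rational(-50911459, 4503) ≈ -11306.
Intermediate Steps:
Function('p')(b, r) = Add(1, Mul(b, Pow(Add(10, b), -1))) (Function('p')(b, r) = Add(Mul(b, Pow(Add(10, b), -1)), Mul(r, Pow(r, -1))) = Add(Mul(b, Pow(Add(10, b), -1)), 1) = Add(1, Mul(b, Pow(Add(10, b), -1))))
Add(Mul(Mul(-5, 5938), Pow(Function('p')(-26, Add(-1, Mul(-1, 28))), -1)), Mul(45769, Pow(Add(15755, Mul(128, -41)), -1))) = Add(Mul(Mul(-5, 5938), Pow(Mul(2, Pow(Add(10, -26), -1), Add(5, -26)), -1)), Mul(45769, Pow(Add(15755, Mul(128, -41)), -1))) = Add(Mul(-29690, Pow(Mul(2, Pow(-16, -1), -21), -1)), Mul(45769, Pow(Add(15755, -5248), -1))) = Add(Mul(-29690, Pow(Mul(2, Rational(-1, 16), -21), -1)), Mul(45769, Pow(10507, -1))) = Add(Mul(-29690, Pow(Rational(21, 8), -1)), Mul(45769, Rational(1, 10507))) = Add(Mul(-29690, Rational(8, 21)), Rational(45769, 10507)) = Add(Rational(-237520, 21), Rational(45769, 10507)) = Rational(-50911459, 4503)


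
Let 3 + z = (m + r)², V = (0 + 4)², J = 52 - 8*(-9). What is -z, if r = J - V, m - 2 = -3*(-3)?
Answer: -14158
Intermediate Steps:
m = 11 (m = 2 - 3*(-3) = 2 + 9 = 11)
J = 124 (J = 52 - 1*(-72) = 52 + 72 = 124)
V = 16 (V = 4² = 16)
r = 108 (r = 124 - 1*16 = 124 - 16 = 108)
z = 14158 (z = -3 + (11 + 108)² = -3 + 119² = -3 + 14161 = 14158)
-z = -1*14158 = -14158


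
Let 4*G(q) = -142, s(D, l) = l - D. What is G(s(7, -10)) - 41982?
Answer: -84035/2 ≈ -42018.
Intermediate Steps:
G(q) = -71/2 (G(q) = (1/4)*(-142) = -71/2)
G(s(7, -10)) - 41982 = -71/2 - 41982 = -84035/2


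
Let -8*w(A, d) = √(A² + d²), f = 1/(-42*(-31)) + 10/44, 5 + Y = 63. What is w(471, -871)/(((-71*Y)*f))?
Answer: 7161*√980482/53797552 ≈ 0.13180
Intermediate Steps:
Y = 58 (Y = -5 + 63 = 58)
f = 1633/7161 (f = -1/42*(-1/31) + 10*(1/44) = 1/1302 + 5/22 = 1633/7161 ≈ 0.22804)
w(A, d) = -√(A² + d²)/8
w(471, -871)/(((-71*Y)*f)) = (-√(471² + (-871)²)/8)/((-71*58*(1633/7161))) = (-√(221841 + 758641)/8)/((-4118*1633/7161)) = (-√980482/8)/(-6724694/7161) = -√980482/8*(-7161/6724694) = 7161*√980482/53797552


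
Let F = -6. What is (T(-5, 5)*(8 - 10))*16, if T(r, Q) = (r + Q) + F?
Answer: 192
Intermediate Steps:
T(r, Q) = -6 + Q + r (T(r, Q) = (r + Q) - 6 = (Q + r) - 6 = -6 + Q + r)
(T(-5, 5)*(8 - 10))*16 = ((-6 + 5 - 5)*(8 - 10))*16 = -6*(-2)*16 = 12*16 = 192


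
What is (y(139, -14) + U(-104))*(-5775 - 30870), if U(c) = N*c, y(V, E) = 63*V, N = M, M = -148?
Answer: -884940105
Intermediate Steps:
N = -148
U(c) = -148*c
(y(139, -14) + U(-104))*(-5775 - 30870) = (63*139 - 148*(-104))*(-5775 - 30870) = (8757 + 15392)*(-36645) = 24149*(-36645) = -884940105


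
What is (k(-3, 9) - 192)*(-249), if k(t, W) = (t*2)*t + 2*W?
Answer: 38844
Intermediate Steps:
k(t, W) = 2*W + 2*t² (k(t, W) = (2*t)*t + 2*W = 2*t² + 2*W = 2*W + 2*t²)
(k(-3, 9) - 192)*(-249) = ((2*9 + 2*(-3)²) - 192)*(-249) = ((18 + 2*9) - 192)*(-249) = ((18 + 18) - 192)*(-249) = (36 - 192)*(-249) = -156*(-249) = 38844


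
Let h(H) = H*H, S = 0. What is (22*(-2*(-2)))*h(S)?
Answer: 0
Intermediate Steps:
h(H) = H²
(22*(-2*(-2)))*h(S) = (22*(-2*(-2)))*0² = (22*4)*0 = 88*0 = 0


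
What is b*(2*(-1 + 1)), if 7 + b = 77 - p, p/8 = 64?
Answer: 0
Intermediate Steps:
p = 512 (p = 8*64 = 512)
b = -442 (b = -7 + (77 - 1*512) = -7 + (77 - 512) = -7 - 435 = -442)
b*(2*(-1 + 1)) = -884*(-1 + 1) = -884*0 = -442*0 = 0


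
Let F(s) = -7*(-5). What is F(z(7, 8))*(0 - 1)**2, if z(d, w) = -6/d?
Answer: 35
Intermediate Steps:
F(s) = 35
F(z(7, 8))*(0 - 1)**2 = 35*(0 - 1)**2 = 35*(-1)**2 = 35*1 = 35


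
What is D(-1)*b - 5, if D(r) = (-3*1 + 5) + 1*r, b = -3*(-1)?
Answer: -2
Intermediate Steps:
b = 3
D(r) = 2 + r (D(r) = (-3 + 5) + r = 2 + r)
D(-1)*b - 5 = (2 - 1)*3 - 5 = 1*3 - 5 = 3 - 5 = -2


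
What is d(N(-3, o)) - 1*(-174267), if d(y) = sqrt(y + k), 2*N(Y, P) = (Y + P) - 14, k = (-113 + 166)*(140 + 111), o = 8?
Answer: 174267 + sqrt(53194)/2 ≈ 1.7438e+5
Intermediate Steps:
k = 13303 (k = 53*251 = 13303)
N(Y, P) = -7 + P/2 + Y/2 (N(Y, P) = ((Y + P) - 14)/2 = ((P + Y) - 14)/2 = (-14 + P + Y)/2 = -7 + P/2 + Y/2)
d(y) = sqrt(13303 + y) (d(y) = sqrt(y + 13303) = sqrt(13303 + y))
d(N(-3, o)) - 1*(-174267) = sqrt(13303 + (-7 + (1/2)*8 + (1/2)*(-3))) - 1*(-174267) = sqrt(13303 + (-7 + 4 - 3/2)) + 174267 = sqrt(13303 - 9/2) + 174267 = sqrt(26597/2) + 174267 = sqrt(53194)/2 + 174267 = 174267 + sqrt(53194)/2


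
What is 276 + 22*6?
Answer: 408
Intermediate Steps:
276 + 22*6 = 276 + 132 = 408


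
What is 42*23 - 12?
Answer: 954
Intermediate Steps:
42*23 - 12 = 966 - 12 = 954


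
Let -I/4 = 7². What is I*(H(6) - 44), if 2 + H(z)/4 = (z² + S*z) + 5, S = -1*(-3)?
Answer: -36064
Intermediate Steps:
S = 3
H(z) = 12 + 4*z² + 12*z (H(z) = -8 + 4*((z² + 3*z) + 5) = -8 + 4*(5 + z² + 3*z) = -8 + (20 + 4*z² + 12*z) = 12 + 4*z² + 12*z)
I = -196 (I = -4*7² = -4*49 = -196)
I*(H(6) - 44) = -196*((12 + 4*6² + 12*6) - 44) = -196*((12 + 4*36 + 72) - 44) = -196*((12 + 144 + 72) - 44) = -196*(228 - 44) = -196*184 = -36064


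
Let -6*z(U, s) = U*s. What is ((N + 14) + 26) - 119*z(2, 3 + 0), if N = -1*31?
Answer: 128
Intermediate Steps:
N = -31
z(U, s) = -U*s/6
((N + 14) + 26) - 119*z(2, 3 + 0) = ((-31 + 14) + 26) - (-119)*2*(3 + 0)/6 = (-17 + 26) - (-119)*2*3/6 = 9 - 119*(-1) = 9 + 119 = 128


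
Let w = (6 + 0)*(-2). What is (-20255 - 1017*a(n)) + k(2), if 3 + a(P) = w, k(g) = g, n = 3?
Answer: -4998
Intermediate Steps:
w = -12 (w = 6*(-2) = -12)
a(P) = -15 (a(P) = -3 - 12 = -15)
(-20255 - 1017*a(n)) + k(2) = (-20255 - 1017*(-15)) + 2 = (-20255 + 15255) + 2 = -5000 + 2 = -4998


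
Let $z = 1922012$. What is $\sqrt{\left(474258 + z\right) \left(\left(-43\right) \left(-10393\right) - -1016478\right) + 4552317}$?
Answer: $\sqrt{3506650956107} \approx 1.8726 \cdot 10^{6}$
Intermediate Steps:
$\sqrt{\left(474258 + z\right) \left(\left(-43\right) \left(-10393\right) - -1016478\right) + 4552317} = \sqrt{\left(474258 + 1922012\right) \left(\left(-43\right) \left(-10393\right) - -1016478\right) + 4552317} = \sqrt{2396270 \left(446899 + 1016478\right) + 4552317} = \sqrt{2396270 \cdot 1463377 + 4552317} = \sqrt{3506646403790 + 4552317} = \sqrt{3506650956107}$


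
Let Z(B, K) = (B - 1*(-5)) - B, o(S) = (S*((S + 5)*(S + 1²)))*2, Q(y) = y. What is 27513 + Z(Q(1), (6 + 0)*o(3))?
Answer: 27518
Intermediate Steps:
o(S) = 2*S*(1 + S)*(5 + S) (o(S) = (S*((5 + S)*(S + 1)))*2 = (S*((5 + S)*(1 + S)))*2 = (S*((1 + S)*(5 + S)))*2 = (S*(1 + S)*(5 + S))*2 = 2*S*(1 + S)*(5 + S))
Z(B, K) = 5 (Z(B, K) = (B + 5) - B = (5 + B) - B = 5)
27513 + Z(Q(1), (6 + 0)*o(3)) = 27513 + 5 = 27518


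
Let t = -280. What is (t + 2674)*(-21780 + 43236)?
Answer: 51365664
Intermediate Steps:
(t + 2674)*(-21780 + 43236) = (-280 + 2674)*(-21780 + 43236) = 2394*21456 = 51365664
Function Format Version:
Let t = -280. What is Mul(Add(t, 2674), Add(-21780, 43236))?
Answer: 51365664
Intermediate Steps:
Mul(Add(t, 2674), Add(-21780, 43236)) = Mul(Add(-280, 2674), Add(-21780, 43236)) = Mul(2394, 21456) = 51365664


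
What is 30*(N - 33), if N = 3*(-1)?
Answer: -1080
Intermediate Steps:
N = -3
30*(N - 33) = 30*(-3 - 33) = 30*(-36) = -1080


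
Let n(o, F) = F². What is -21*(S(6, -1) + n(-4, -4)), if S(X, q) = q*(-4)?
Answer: -420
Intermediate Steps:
S(X, q) = -4*q
-21*(S(6, -1) + n(-4, -4)) = -21*(-4*(-1) + (-4)²) = -21*(4 + 16) = -21*20 = -420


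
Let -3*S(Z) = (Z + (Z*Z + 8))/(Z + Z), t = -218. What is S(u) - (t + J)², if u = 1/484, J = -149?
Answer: -393011389/2904 ≈ -1.3533e+5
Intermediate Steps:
u = 1/484 ≈ 0.0020661
S(Z) = -(8 + Z + Z²)/(6*Z) (S(Z) = -(Z + (Z*Z + 8))/(3*(Z + Z)) = -(Z + (Z² + 8))/(3*(2*Z)) = -(Z + (8 + Z²))*1/(2*Z)/3 = -(8 + Z + Z²)*1/(2*Z)/3 = -(8 + Z + Z²)/(6*Z))
S(u) - (t + J)² = (-8 - 1*1/484*(1 + 1/484))/(6*(1/484)) - (-218 - 149)² = (⅙)*484*(-8 - 1*1/484*485/484) - 1*(-367)² = (⅙)*484*(-8 - 485/234256) - 1*134689 = (⅙)*484*(-1874533/234256) - 134689 = -1874533/2904 - 134689 = -393011389/2904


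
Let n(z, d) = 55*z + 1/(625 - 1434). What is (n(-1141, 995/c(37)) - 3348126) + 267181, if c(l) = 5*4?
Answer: -2543253301/809 ≈ -3.1437e+6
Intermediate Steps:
c(l) = 20
n(z, d) = -1/809 + 55*z (n(z, d) = 55*z + 1/(-809) = 55*z - 1/809 = -1/809 + 55*z)
(n(-1141, 995/c(37)) - 3348126) + 267181 = ((-1/809 + 55*(-1141)) - 3348126) + 267181 = ((-1/809 - 62755) - 3348126) + 267181 = (-50768796/809 - 3348126) + 267181 = -2759402730/809 + 267181 = -2543253301/809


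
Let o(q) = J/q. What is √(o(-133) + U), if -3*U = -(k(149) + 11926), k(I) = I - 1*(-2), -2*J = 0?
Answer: √36231/3 ≈ 63.448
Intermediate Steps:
J = 0 (J = -½*0 = 0)
o(q) = 0 (o(q) = 0/q = 0)
k(I) = 2 + I (k(I) = I + 2 = 2 + I)
U = 12077/3 (U = -(-1)*((2 + 149) + 11926)/3 = -(-1)*(151 + 11926)/3 = -(-1)*12077/3 = -⅓*(-12077) = 12077/3 ≈ 4025.7)
√(o(-133) + U) = √(0 + 12077/3) = √(12077/3) = √36231/3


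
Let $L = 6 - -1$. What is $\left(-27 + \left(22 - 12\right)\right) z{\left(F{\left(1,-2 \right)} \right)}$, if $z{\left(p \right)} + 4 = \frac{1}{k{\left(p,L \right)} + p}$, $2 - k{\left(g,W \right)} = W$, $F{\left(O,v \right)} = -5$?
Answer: $\frac{697}{10} \approx 69.7$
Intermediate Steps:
$L = 7$ ($L = 6 + 1 = 7$)
$k{\left(g,W \right)} = 2 - W$
$z{\left(p \right)} = -4 + \frac{1}{-5 + p}$ ($z{\left(p \right)} = -4 + \frac{1}{\left(2 - 7\right) + p} = -4 + \frac{1}{-5 + p}$)
$\left(-27 + \left(22 - 12\right)\right) z{\left(F{\left(1,-2 \right)} \right)} = \left(-27 + \left(22 - 12\right)\right) \frac{21 - -20}{-5 - 5} = \left(-27 + 10\right) \frac{21 + 20}{-10} = - 17 \left(\left(- \frac{1}{10}\right) 41\right) = \left(-17\right) \left(- \frac{41}{10}\right) = \frac{697}{10}$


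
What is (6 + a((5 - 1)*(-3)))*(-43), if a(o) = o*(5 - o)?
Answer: 8514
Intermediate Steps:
(6 + a((5 - 1)*(-3)))*(-43) = (6 + ((5 - 1)*(-3))*(5 - (5 - 1)*(-3)))*(-43) = (6 + (4*(-3))*(5 - 4*(-3)))*(-43) = (6 - 12*(5 - 1*(-12)))*(-43) = (6 - 12*(5 + 12))*(-43) = (6 - 12*17)*(-43) = (6 - 204)*(-43) = -198*(-43) = 8514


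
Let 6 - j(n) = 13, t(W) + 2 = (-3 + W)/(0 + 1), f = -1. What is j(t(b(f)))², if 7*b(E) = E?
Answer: 49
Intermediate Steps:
b(E) = E/7
t(W) = -5 + W (t(W) = -2 + (-3 + W)/(0 + 1) = -2 + (-3 + W)/1 = -2 + (-3 + W)*1 = -2 + (-3 + W) = -5 + W)
j(n) = -7 (j(n) = 6 - 1*13 = 6 - 13 = -7)
j(t(b(f)))² = (-7)² = 49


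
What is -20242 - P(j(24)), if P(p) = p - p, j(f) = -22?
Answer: -20242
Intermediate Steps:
P(p) = 0
-20242 - P(j(24)) = -20242 - 1*0 = -20242 + 0 = -20242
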